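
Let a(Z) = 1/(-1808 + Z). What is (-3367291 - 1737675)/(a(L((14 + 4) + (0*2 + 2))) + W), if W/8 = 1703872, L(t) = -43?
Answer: -9449292066/25230936575 ≈ -0.37451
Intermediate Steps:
W = 13630976 (W = 8*1703872 = 13630976)
(-3367291 - 1737675)/(a(L((14 + 4) + (0*2 + 2))) + W) = (-3367291 - 1737675)/(1/(-1808 - 43) + 13630976) = -5104966/(1/(-1851) + 13630976) = -5104966/(-1/1851 + 13630976) = -5104966/25230936575/1851 = -5104966*1851/25230936575 = -9449292066/25230936575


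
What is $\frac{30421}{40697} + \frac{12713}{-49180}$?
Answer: $\frac{978723819}{2001478460} \approx 0.489$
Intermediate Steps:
$\frac{30421}{40697} + \frac{12713}{-49180} = 30421 \cdot \frac{1}{40697} + 12713 \left(- \frac{1}{49180}\right) = \frac{30421}{40697} - \frac{12713}{49180} = \frac{978723819}{2001478460}$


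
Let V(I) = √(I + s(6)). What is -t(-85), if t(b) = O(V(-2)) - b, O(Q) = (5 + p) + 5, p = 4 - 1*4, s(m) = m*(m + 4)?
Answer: -95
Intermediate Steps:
s(m) = m*(4 + m)
V(I) = √(60 + I) (V(I) = √(I + 6*(4 + 6)) = √(I + 6*10) = √(I + 60) = √(60 + I))
p = 0 (p = 4 - 4 = 0)
O(Q) = 10 (O(Q) = (5 + 0) + 5 = 5 + 5 = 10)
t(b) = 10 - b
-t(-85) = -(10 - 1*(-85)) = -(10 + 85) = -1*95 = -95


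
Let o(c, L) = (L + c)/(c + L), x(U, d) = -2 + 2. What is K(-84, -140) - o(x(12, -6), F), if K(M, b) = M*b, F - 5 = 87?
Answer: 11759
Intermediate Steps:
F = 92 (F = 5 + 87 = 92)
x(U, d) = 0
o(c, L) = 1 (o(c, L) = (L + c)/(L + c) = 1)
K(-84, -140) - o(x(12, -6), F) = -84*(-140) - 1*1 = 11760 - 1 = 11759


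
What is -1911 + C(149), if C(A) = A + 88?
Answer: -1674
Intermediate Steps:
C(A) = 88 + A
-1911 + C(149) = -1911 + (88 + 149) = -1911 + 237 = -1674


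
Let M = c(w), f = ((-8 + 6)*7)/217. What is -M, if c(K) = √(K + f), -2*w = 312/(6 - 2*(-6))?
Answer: -2*I*√18879/93 ≈ -2.9549*I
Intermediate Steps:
f = -2/31 (f = -2*7*(1/217) = -14*1/217 = -2/31 ≈ -0.064516)
w = -26/3 (w = -156/(6 - 2*(-6)) = -156/(6 + 12) = -156/18 = -½*52/3 = -26/3 ≈ -8.6667)
c(K) = √(-2/31 + K) (c(K) = √(K - 2/31) = √(-2/31 + K))
M = 2*I*√18879/93 (M = √(-62 + 961*(-26/3))/31 = √(-62 - 24986/3)/31 = √(-25172/3)/31 = (2*I*√18879/3)/31 = 2*I*√18879/93 ≈ 2.9549*I)
-M = -2*I*√18879/93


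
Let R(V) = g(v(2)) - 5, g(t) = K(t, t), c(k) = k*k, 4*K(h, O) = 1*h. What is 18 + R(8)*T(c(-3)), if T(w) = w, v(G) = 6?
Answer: -27/2 ≈ -13.500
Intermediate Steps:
K(h, O) = h/4 (K(h, O) = (1*h)/4 = h/4)
c(k) = k**2
g(t) = t/4
R(V) = -7/2 (R(V) = (1/4)*6 - 5 = 3/2 - 5 = -7/2)
18 + R(8)*T(c(-3)) = 18 - 7/2*(-3)**2 = 18 - 7/2*9 = 18 - 63/2 = -27/2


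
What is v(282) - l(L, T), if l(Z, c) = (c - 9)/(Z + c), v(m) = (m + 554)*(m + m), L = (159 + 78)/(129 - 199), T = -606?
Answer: 6704301026/14219 ≈ 4.7150e+5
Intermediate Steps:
L = -237/70 (L = 237/(-70) = 237*(-1/70) = -237/70 ≈ -3.3857)
v(m) = 2*m*(554 + m) (v(m) = (554 + m)*(2*m) = 2*m*(554 + m))
l(Z, c) = (-9 + c)/(Z + c)
v(282) - l(L, T) = 2*282*(554 + 282) - (-9 - 606)/(-237/70 - 606) = 2*282*836 - (-615)/(-42657/70) = 471504 - (-70)*(-615)/42657 = 471504 - 1*14350/14219 = 471504 - 14350/14219 = 6704301026/14219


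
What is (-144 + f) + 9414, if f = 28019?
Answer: 37289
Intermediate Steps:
(-144 + f) + 9414 = (-144 + 28019) + 9414 = 27875 + 9414 = 37289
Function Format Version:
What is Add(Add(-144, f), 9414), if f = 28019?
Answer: 37289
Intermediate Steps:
Add(Add(-144, f), 9414) = Add(Add(-144, 28019), 9414) = Add(27875, 9414) = 37289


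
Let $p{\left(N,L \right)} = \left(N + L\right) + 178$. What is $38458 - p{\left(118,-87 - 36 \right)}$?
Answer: $38285$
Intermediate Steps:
$p{\left(N,L \right)} = 178 + L + N$ ($p{\left(N,L \right)} = \left(L + N\right) + 178 = 178 + L + N$)
$38458 - p{\left(118,-87 - 36 \right)} = 38458 - \left(178 - 123 + 118\right) = 38458 - 173 = 38285$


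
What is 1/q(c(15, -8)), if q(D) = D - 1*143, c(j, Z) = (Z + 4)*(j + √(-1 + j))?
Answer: -29/5855 + 4*√14/40985 ≈ -0.0045879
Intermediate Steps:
c(j, Z) = (4 + Z)*(j + √(-1 + j))
q(D) = -143 + D (q(D) = D - 143 = -143 + D)
1/q(c(15, -8)) = 1/(-143 + (4*15 + 4*√(-1 + 15) - 8*15 - 8*√(-1 + 15))) = 1/(-143 + (60 + 4*√14 - 120 - 8*√14)) = 1/(-143 + (-60 - 4*√14)) = 1/(-203 - 4*√14)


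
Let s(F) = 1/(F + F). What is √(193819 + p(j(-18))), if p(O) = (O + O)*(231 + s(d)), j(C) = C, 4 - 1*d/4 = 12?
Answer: √2968057/4 ≈ 430.70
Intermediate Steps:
d = -32 (d = 16 - 4*12 = 16 - 48 = -32)
s(F) = 1/(2*F)
p(O) = 14783*O/32 (p(O) = (O + O)*(231 + (½)/(-32)) = (2*O)*(231 + (½)*(-1/32)) = (2*O)*(231 - 1/64) = (2*O)*(14783/64) = 14783*O/32)
√(193819 + p(j(-18))) = √(193819 + (14783/32)*(-18)) = √(193819 - 133047/16) = √(2968057/16) = √2968057/4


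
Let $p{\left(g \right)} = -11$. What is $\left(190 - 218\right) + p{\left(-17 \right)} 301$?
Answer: $-3339$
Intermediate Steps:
$\left(190 - 218\right) + p{\left(-17 \right)} 301 = \left(190 - 218\right) - 3311 = -28 - 3311 = -3339$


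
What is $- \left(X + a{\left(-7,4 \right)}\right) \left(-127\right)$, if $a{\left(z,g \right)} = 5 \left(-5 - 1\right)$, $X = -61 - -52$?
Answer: $-4953$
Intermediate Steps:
$X = -9$ ($X = -61 + 52 = -9$)
$a{\left(z,g \right)} = -30$ ($a{\left(z,g \right)} = 5 \left(-6\right) = -30$)
$- \left(X + a{\left(-7,4 \right)}\right) \left(-127\right) = - \left(-9 - 30\right) \left(-127\right) = - \left(-39\right) \left(-127\right) = \left(-1\right) 4953 = -4953$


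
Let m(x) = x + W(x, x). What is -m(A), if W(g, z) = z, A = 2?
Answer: -4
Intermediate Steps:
m(x) = 2*x (m(x) = x + x = 2*x)
-m(A) = -2*2 = -1*4 = -4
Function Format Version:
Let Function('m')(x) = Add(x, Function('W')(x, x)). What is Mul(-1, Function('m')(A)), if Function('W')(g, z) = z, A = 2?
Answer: -4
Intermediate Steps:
Function('m')(x) = Mul(2, x) (Function('m')(x) = Add(x, x) = Mul(2, x))
Mul(-1, Function('m')(A)) = Mul(-1, Mul(2, 2)) = Mul(-1, 4) = -4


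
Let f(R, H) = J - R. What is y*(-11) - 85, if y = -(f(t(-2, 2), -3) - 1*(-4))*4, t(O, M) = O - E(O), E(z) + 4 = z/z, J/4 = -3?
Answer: -481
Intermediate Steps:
J = -12 (J = 4*(-3) = -12)
E(z) = -3 (E(z) = -4 + z/z = -4 + 1 = -3)
t(O, M) = 3 + O (t(O, M) = O - 1*(-3) = O + 3 = 3 + O)
f(R, H) = -12 - R
y = 36 (y = -((-12 - (3 - 2)) - 1*(-4))*4 = -((-12 - 1*1) + 4)*4 = -((-12 - 1) + 4)*4 = -(-13 + 4)*4 = -1*(-9)*4 = 9*4 = 36)
y*(-11) - 85 = 36*(-11) - 85 = -396 - 85 = -481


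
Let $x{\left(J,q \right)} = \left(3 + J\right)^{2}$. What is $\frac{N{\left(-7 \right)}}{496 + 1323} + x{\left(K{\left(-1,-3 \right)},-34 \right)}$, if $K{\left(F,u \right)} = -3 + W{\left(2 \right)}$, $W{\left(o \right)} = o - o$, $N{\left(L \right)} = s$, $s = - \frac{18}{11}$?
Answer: $- \frac{18}{20009} \approx -0.0008996$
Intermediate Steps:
$s = - \frac{18}{11}$ ($s = \left(-18\right) \frac{1}{11} = - \frac{18}{11} \approx -1.6364$)
$N{\left(L \right)} = - \frac{18}{11}$
$W{\left(o \right)} = 0$
$K{\left(F,u \right)} = -3$ ($K{\left(F,u \right)} = -3 + 0 = -3$)
$\frac{N{\left(-7 \right)}}{496 + 1323} + x{\left(K{\left(-1,-3 \right)},-34 \right)} = - \frac{18}{11 \left(496 + 1323\right)} + \left(3 - 3\right)^{2} = - \frac{18}{11 \cdot 1819} + 0^{2} = \left(- \frac{18}{11}\right) \frac{1}{1819} + 0 = - \frac{18}{20009} + 0 = - \frac{18}{20009}$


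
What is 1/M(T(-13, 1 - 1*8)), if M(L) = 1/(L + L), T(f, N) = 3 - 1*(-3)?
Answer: 12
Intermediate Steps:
T(f, N) = 6 (T(f, N) = 3 + 3 = 6)
M(L) = 1/(2*L)
1/M(T(-13, 1 - 1*8)) = 1/((½)/6) = 1/((½)*(⅙)) = 1/(1/12) = 12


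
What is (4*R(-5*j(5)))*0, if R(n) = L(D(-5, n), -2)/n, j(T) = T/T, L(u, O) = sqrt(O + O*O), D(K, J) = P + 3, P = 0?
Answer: 0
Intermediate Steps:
D(K, J) = 3 (D(K, J) = 0 + 3 = 3)
L(u, O) = sqrt(O + O**2)
j(T) = 1
R(n) = sqrt(2)/n (R(n) = sqrt(-2*(1 - 2))/n = sqrt(-2*(-1))/n = sqrt(2)/n)
(4*R(-5*j(5)))*0 = (4*(sqrt(2)/((-5*1))))*0 = (4*(sqrt(2)/(-5)))*0 = (4*(sqrt(2)*(-1/5)))*0 = (4*(-sqrt(2)/5))*0 = -4*sqrt(2)/5*0 = 0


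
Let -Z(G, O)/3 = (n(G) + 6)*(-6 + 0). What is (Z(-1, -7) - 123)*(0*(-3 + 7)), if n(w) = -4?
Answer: 0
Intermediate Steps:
Z(G, O) = 36 (Z(G, O) = -3*(-4 + 6)*(-6 + 0) = -6*(-6) = -3*(-12) = 36)
(Z(-1, -7) - 123)*(0*(-3 + 7)) = (36 - 123)*(0*(-3 + 7)) = -0*4 = -87*0 = 0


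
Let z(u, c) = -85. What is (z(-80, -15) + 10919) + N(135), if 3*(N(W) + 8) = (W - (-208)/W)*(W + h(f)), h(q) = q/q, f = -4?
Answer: 6891418/405 ≈ 17016.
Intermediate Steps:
h(q) = 1
N(W) = -8 + (1 + W)*(W + 208/W)/3 (N(W) = -8 + ((W - (-208)/W)*(W + 1))/3 = -8 + ((W + 208/W)*(1 + W))/3 = -8 + ((1 + W)*(W + 208/W))/3 = -8 + (1 + W)*(W + 208/W)/3)
(z(-80, -15) + 10919) + N(135) = (-85 + 10919) + (⅓)*(208 + 135*(184 + 135 + 135²))/135 = 10834 + (⅓)*(1/135)*(208 + 135*(184 + 135 + 18225)) = 10834 + (⅓)*(1/135)*(208 + 135*18544) = 10834 + (⅓)*(1/135)*(208 + 2503440) = 10834 + (⅓)*(1/135)*2503648 = 10834 + 2503648/405 = 6891418/405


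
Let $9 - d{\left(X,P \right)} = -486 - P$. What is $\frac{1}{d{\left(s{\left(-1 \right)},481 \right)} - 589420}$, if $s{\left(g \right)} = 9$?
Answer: $- \frac{1}{588444} \approx -1.6994 \cdot 10^{-6}$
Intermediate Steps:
$d{\left(X,P \right)} = 495 + P$ ($d{\left(X,P \right)} = 9 - \left(-486 - P\right) = 9 + \left(486 + P\right) = 495 + P$)
$\frac{1}{d{\left(s{\left(-1 \right)},481 \right)} - 589420} = \frac{1}{\left(495 + 481\right) - 589420} = \frac{1}{976 - 589420} = \frac{1}{-588444} = - \frac{1}{588444}$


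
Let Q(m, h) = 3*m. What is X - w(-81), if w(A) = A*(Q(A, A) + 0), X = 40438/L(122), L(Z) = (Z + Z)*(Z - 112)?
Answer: -23993041/1220 ≈ -19666.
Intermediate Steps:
L(Z) = 2*Z*(-112 + Z) (L(Z) = (2*Z)*(-112 + Z) = 2*Z*(-112 + Z))
X = 20219/1220 (X = 40438/((2*122*(-112 + 122))) = 40438/((2*122*10)) = 40438/2440 = 40438*(1/2440) = 20219/1220 ≈ 16.573)
w(A) = 3*A**2 (w(A) = A*(3*A + 0) = A*(3*A) = 3*A**2)
X - w(-81) = 20219/1220 - 3*(-81)**2 = 20219/1220 - 3*6561 = 20219/1220 - 1*19683 = 20219/1220 - 19683 = -23993041/1220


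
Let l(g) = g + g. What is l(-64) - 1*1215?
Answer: -1343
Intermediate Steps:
l(g) = 2*g
l(-64) - 1*1215 = 2*(-64) - 1*1215 = -128 - 1215 = -1343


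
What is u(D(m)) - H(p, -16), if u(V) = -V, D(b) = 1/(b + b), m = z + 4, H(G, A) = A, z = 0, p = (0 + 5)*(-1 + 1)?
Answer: 127/8 ≈ 15.875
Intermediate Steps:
p = 0 (p = 5*0 = 0)
m = 4 (m = 0 + 4 = 4)
D(b) = 1/(2*b)
u(D(m)) - H(p, -16) = -1/(2*4) - 1*(-16) = -1/(2*4) + 16 = -1*⅛ + 16 = -⅛ + 16 = 127/8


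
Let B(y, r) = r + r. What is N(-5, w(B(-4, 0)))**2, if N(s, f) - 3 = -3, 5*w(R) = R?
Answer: 0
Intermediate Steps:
B(y, r) = 2*r
w(R) = R/5
N(s, f) = 0 (N(s, f) = 3 - 3 = 0)
N(-5, w(B(-4, 0)))**2 = 0**2 = 0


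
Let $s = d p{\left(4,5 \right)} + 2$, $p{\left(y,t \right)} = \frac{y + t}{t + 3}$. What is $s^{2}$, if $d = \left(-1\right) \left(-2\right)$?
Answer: $\frac{289}{16} \approx 18.063$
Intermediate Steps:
$d = 2$
$p{\left(y,t \right)} = \frac{t + y}{3 + t}$
$s = \frac{17}{4}$ ($s = 2 \frac{5 + 4}{3 + 5} + 2 = 2 \cdot \frac{1}{8} \cdot 9 + 2 = 2 \cdot \frac{9}{8} + 2 = \frac{9}{4} + 2 = \frac{17}{4} \approx 4.25$)
$s^{2} = \left(\frac{17}{4}\right)^{2} = \frac{289}{16}$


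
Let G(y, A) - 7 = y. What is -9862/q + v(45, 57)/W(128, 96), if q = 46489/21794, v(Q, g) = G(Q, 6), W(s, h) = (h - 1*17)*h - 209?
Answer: -1585124239072/342856375 ≈ -4623.3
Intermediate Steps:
W(s, h) = -209 + h*(-17 + h) (W(s, h) = (h - 17)*h - 209 = (-17 + h)*h - 209 = h*(-17 + h) - 209 = -209 + h*(-17 + h))
G(y, A) = 7 + y
v(Q, g) = 7 + Q
q = 46489/21794 (q = 46489*(1/21794) = 46489/21794 ≈ 2.1331)
-9862/q + v(45, 57)/W(128, 96) = -9862/46489/21794 + (7 + 45)/(-209 + 96² - 17*96) = -9862*21794/46489 + 52/(-209 + 9216 - 1632) = -214932428/46489 + 52/7375 = -1585124239072/342856375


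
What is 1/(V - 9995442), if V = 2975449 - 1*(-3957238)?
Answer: -1/3062755 ≈ -3.2650e-7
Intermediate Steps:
V = 6932687 (V = 2975449 + 3957238 = 6932687)
1/(V - 9995442) = 1/(6932687 - 9995442) = 1/(-3062755) = -1/3062755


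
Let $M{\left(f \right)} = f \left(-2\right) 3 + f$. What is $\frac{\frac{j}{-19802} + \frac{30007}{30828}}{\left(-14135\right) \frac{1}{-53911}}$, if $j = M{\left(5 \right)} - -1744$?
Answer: $\frac{1326223543541}{392218015980} \approx 3.3813$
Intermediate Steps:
$M{\left(f \right)} = - 5 f$ ($M{\left(f \right)} = - 2 f 3 + f = - 6 f + f = - 5 f$)
$j = 1719$ ($j = \left(-5\right) 5 - -1744 = -25 + 1744 = 1719$)
$\frac{\frac{j}{-19802} + \frac{30007}{30828}}{\left(-14135\right) \frac{1}{-53911}} = \frac{\frac{1719}{-19802} + \frac{30007}{30828}}{\left(-14135\right) \frac{1}{-53911}} = \frac{1719 \left(- \frac{1}{19802}\right) + 30007 \cdot \frac{1}{30828}}{\left(-14135\right) \left(- \frac{1}{53911}\right)} = \frac{- \frac{1719}{19802} + \frac{30007}{30828}}{\frac{1285}{4901}} = \frac{270602641}{305228028} \cdot \frac{4901}{1285} = \frac{1326223543541}{392218015980}$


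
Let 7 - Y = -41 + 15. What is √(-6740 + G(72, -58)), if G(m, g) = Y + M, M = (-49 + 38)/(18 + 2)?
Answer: I*√670755/10 ≈ 81.9*I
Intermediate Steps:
M = -11/20 ≈ -0.55000
Y = 33 (Y = 7 - (-41 + 15) = 7 - 1*(-26) = 7 + 26 = 33)
G(m, g) = 649/20 (G(m, g) = 33 - 11/20 = 649/20)
√(-6740 + G(72, -58)) = √(-6740 + 649/20) = √(-134151/20) = I*√670755/10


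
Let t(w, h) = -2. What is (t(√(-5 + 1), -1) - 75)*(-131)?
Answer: 10087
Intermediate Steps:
(t(√(-5 + 1), -1) - 75)*(-131) = (-2 - 75)*(-131) = -77*(-131) = 10087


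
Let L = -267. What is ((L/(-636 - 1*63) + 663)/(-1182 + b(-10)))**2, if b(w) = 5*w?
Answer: 373301041/1287517924 ≈ 0.28994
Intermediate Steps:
((L/(-636 - 1*63) + 663)/(-1182 + b(-10)))**2 = ((-267/(-636 - 1*63) + 663)/(-1182 + 5*(-10)))**2 = ((-267/(-636 - 63) + 663)/(-1182 - 50))**2 = ((-267/(-699) + 663)/(-1232))**2 = ((-267*(-1/699) + 663)*(-1/1232))**2 = ((89/233 + 663)*(-1/1232))**2 = ((154568/233)*(-1/1232))**2 = (-19321/35882)**2 = 373301041/1287517924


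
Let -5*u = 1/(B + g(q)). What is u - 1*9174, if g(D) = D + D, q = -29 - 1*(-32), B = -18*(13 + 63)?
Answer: -62474939/6810 ≈ -9174.0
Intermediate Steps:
B = -1368 (B = -18*76 = -1368)
q = 3 (q = -29 + 32 = 3)
g(D) = 2*D
u = 1/6810 (u = -1/(5*(-1368 + 2*3)) = -1/(5*(-1368 + 6)) = -⅕/(-1362) = -⅕*(-1/1362) = 1/6810 ≈ 0.00014684)
u - 1*9174 = 1/6810 - 1*9174 = 1/6810 - 9174 = -62474939/6810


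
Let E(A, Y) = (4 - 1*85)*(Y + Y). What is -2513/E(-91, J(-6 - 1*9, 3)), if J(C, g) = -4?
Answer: -2513/648 ≈ -3.8781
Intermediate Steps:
E(A, Y) = -162*Y (E(A, Y) = (4 - 85)*(2*Y) = -162*Y)
-2513/E(-91, J(-6 - 1*9, 3)) = -2513/((-162*(-4))) = -2513/648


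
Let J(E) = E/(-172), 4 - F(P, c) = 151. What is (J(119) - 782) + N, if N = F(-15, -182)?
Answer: -159907/172 ≈ -929.69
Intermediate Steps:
F(P, c) = -147 (F(P, c) = 4 - 1*151 = 4 - 151 = -147)
N = -147
J(E) = -E/172 (J(E) = E*(-1/172) = -E/172)
(J(119) - 782) + N = (-1/172*119 - 782) - 147 = (-119/172 - 782) - 147 = -134623/172 - 147 = -159907/172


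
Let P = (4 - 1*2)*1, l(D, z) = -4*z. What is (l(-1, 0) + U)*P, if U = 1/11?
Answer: 2/11 ≈ 0.18182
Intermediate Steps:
P = 2 (P = (4 - 2)*1 = 2*1 = 2)
U = 1/11 ≈ 0.090909
(l(-1, 0) + U)*P = (-4*0 + 1/11)*2 = (0 + 1/11)*2 = (1/11)*2 = 2/11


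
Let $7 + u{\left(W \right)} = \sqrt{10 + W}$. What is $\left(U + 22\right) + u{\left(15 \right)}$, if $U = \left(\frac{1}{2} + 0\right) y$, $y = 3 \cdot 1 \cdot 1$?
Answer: $\frac{43}{2} \approx 21.5$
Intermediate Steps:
$y = 3$ ($y = 3 \cdot 1 = 3$)
$u{\left(W \right)} = -7 + \sqrt{10 + W}$
$U = \frac{3}{2}$ ($U = \left(\frac{1}{2} + 0\right) 3 = \frac{1}{2} \cdot 3 = \frac{3}{2} \approx 1.5$)
$\left(U + 22\right) + u{\left(15 \right)} = \left(\frac{3}{2} + 22\right) - \left(7 - \sqrt{10 + 15}\right) = \frac{47}{2} - \left(7 - \sqrt{25}\right) = \frac{47}{2} + \left(-7 + 5\right) = \frac{47}{2} - 2 = \frac{43}{2}$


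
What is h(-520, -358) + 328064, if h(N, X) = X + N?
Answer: 327186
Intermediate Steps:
h(N, X) = N + X
h(-520, -358) + 328064 = (-520 - 358) + 328064 = -878 + 328064 = 327186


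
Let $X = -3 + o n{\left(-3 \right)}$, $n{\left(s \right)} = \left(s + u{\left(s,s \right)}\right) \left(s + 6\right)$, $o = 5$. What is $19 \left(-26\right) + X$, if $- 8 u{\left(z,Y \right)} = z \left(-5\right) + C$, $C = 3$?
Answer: $- \frac{2303}{4} \approx -575.75$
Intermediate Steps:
$u{\left(z,Y \right)} = - \frac{3}{8} + \frac{5 z}{8}$ ($u{\left(z,Y \right)} = - \frac{z \left(-5\right) + 3}{8} = - \frac{- 5 z + 3}{8} = - \frac{3 - 5 z}{8} = - \frac{3}{8} + \frac{5 z}{8}$)
$n{\left(s \right)} = \left(6 + s\right) \left(- \frac{3}{8} + \frac{13 s}{8}\right)$ ($n{\left(s \right)} = \left(s + \left(- \frac{3}{8} + \frac{5 s}{8}\right)\right) \left(s + 6\right) = \left(- \frac{3}{8} + \frac{13 s}{8}\right) \left(6 + s\right) = \left(6 + s\right) \left(- \frac{3}{8} + \frac{13 s}{8}\right)$)
$X = - \frac{327}{4}$ ($X = -3 + 5 \left(- \frac{9}{4} + \frac{13 \left(-3\right)^{2}}{8} + \frac{75}{8} \left(-3\right)\right) = -3 + 5 \left(- \frac{9}{4} + \frac{13}{8} \cdot 9 - \frac{225}{8}\right) = -3 + 5 \left(- \frac{9}{4} + \frac{117}{8} - \frac{225}{8}\right) = -3 + 5 \left(- \frac{63}{4}\right) = -3 - \frac{315}{4} = - \frac{327}{4} \approx -81.75$)
$19 \left(-26\right) + X = 19 \left(-26\right) - \frac{327}{4} = -494 - \frac{327}{4} = - \frac{2303}{4}$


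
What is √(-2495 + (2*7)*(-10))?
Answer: I*√2635 ≈ 51.332*I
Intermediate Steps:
√(-2495 + (2*7)*(-10)) = √(-2495 + 14*(-10)) = √(-2495 - 140) = √(-2635) = I*√2635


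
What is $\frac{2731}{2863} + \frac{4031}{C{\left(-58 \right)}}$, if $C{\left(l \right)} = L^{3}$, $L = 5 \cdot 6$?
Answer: $\frac{85277753}{77301000} \approx 1.1032$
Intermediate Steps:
$L = 30$
$C{\left(l \right)} = 27000$ ($C{\left(l \right)} = 30^{3} = 27000$)
$\frac{2731}{2863} + \frac{4031}{C{\left(-58 \right)}} = \frac{2731}{2863} + \frac{4031}{27000} = \frac{85277753}{77301000}$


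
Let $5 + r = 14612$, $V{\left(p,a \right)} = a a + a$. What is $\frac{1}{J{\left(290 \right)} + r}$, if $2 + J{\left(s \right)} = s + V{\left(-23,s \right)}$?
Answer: $\frac{1}{99285} \approx 1.0072 \cdot 10^{-5}$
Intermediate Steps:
$V{\left(p,a \right)} = a + a^{2}$ ($V{\left(p,a \right)} = a^{2} + a = a + a^{2}$)
$J{\left(s \right)} = -2 + s + s \left(1 + s\right)$ ($J{\left(s \right)} = -2 + \left(s + s \left(1 + s\right)\right) = -2 + s + s \left(1 + s\right)$)
$r = 14607$ ($r = -5 + 14612 = 14607$)
$\frac{1}{J{\left(290 \right)} + r} = \frac{1}{\left(-2 + 290 + 290 \left(1 + 290\right)\right) + 14607} = \frac{1}{\left(-2 + 290 + 290 \cdot 291\right) + 14607} = \frac{1}{\left(-2 + 290 + 84390\right) + 14607} = \frac{1}{84678 + 14607} = \frac{1}{99285}$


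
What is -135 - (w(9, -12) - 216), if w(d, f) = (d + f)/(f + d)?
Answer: 80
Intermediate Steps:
w(d, f) = 1 (w(d, f) = (d + f)/(d + f) = 1)
-135 - (w(9, -12) - 216) = -135 - (1 - 216) = -135 - 1*(-215) = -135 + 215 = 80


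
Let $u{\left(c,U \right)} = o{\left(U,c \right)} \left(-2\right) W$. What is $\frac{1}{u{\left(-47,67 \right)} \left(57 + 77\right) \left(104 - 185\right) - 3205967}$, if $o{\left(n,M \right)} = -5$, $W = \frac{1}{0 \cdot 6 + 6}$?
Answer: $- \frac{1}{3224057} \approx -3.1017 \cdot 10^{-7}$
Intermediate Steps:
$W = \frac{1}{6}$ ($W = \frac{1}{0 + 6} = \frac{1}{6} \approx 0.16667$)
$u{\left(c,U \right)} = \frac{5}{3}$ ($u{\left(c,U \right)} = \left(-5\right) \left(-2\right) \frac{1}{6} = 10 \cdot \frac{1}{6} = \frac{5}{3}$)
$\frac{1}{u{\left(-47,67 \right)} \left(57 + 77\right) \left(104 - 185\right) - 3205967} = \frac{1}{\frac{5 \left(57 + 77\right) \left(104 - 185\right)}{3} - 3205967} = \frac{1}{\frac{5 \cdot 134 \left(-81\right)}{3} - 3205967} = \frac{1}{\frac{5}{3} \left(-10854\right) - 3205967} = \frac{1}{-18090 - 3205967} = \frac{1}{-3224057} = - \frac{1}{3224057}$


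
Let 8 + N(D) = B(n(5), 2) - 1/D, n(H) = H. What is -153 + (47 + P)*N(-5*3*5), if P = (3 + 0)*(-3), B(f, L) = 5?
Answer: -19987/75 ≈ -266.49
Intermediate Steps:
P = -9 (P = 3*(-3) = -9)
N(D) = -3 - 1/D (N(D) = -8 + (5 - 1/D) = -3 - 1/D)
-153 + (47 + P)*N(-5*3*5) = -153 + (47 - 9)*(-3 - 1/(-5*3*5)) = -153 + 38*(-3 - 1/((-15*5))) = -153 + 38*(-3 - 1/(-75)) = -153 + 38*(-3 - 1*(-1/75)) = -153 + 38*(-3 + 1/75) = -153 + 38*(-224/75) = -153 - 8512/75 = -19987/75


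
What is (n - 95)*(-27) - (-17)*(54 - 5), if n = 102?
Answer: 644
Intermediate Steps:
(n - 95)*(-27) - (-17)*(54 - 5) = (102 - 95)*(-27) - (-17)*(54 - 5) = 7*(-27) - (-17)*49 = -189 - 1*(-833) = -189 + 833 = 644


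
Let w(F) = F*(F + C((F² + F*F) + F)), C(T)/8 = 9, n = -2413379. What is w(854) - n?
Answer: 3204183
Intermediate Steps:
C(T) = 72 (C(T) = 8*9 = 72)
w(F) = F*(72 + F) (w(F) = F*(F + 72) = F*(72 + F))
w(854) - n = 854*(72 + 854) - 1*(-2413379) = 854*926 + 2413379 = 790804 + 2413379 = 3204183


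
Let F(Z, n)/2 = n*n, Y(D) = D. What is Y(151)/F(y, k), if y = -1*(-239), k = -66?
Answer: 151/8712 ≈ 0.017332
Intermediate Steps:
y = 239
F(Z, n) = 2*n² (F(Z, n) = 2*(n*n) = 2*n²)
Y(151)/F(y, k) = 151/((2*(-66)²)) = 151/((2*4356)) = 151/8712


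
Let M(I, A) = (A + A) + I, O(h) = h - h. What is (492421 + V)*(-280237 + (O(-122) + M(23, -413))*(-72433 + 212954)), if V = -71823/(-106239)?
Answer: -281796674008477200/5059 ≈ -5.5702e+13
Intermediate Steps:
O(h) = 0
M(I, A) = I + 2*A (M(I, A) = 2*A + I = I + 2*A)
V = 23941/35413 (V = -71823*(-1/106239) = 23941/35413 ≈ 0.67605)
(492421 + V)*(-280237 + (O(-122) + M(23, -413))*(-72433 + 212954)) = (492421 + 23941/35413)*(-280237 + (0 + (23 + 2*(-413)))*(-72433 + 212954)) = 17438128814*(-280237 + (0 + (23 - 826))*140521)/35413 = 17438128814*(-280237 + (0 - 803)*140521)/35413 = 17438128814*(-280237 - 803*140521)/35413 = 17438128814*(-280237 - 112838363)/35413 = (17438128814/35413)*(-113118600) = -281796674008477200/5059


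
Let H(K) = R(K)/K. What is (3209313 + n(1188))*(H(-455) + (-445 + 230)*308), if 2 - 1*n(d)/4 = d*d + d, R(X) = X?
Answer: 161627798733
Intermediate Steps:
H(K) = 1 (H(K) = K/K = 1)
n(d) = 8 - 4*d - 4*d**2 (n(d) = 8 - 4*(d*d + d) = 8 - 4*(d**2 + d) = 8 - 4*(d + d**2) = 8 + (-4*d - 4*d**2) = 8 - 4*d - 4*d**2)
(3209313 + n(1188))*(H(-455) + (-445 + 230)*308) = (3209313 + (8 - 4*1188 - 4*1188**2))*(1 + (-445 + 230)*308) = (3209313 + (8 - 4752 - 4*1411344))*(1 - 215*308) = (3209313 + (8 - 4752 - 5645376))*(1 - 66220) = (3209313 - 5650120)*(-66219) = -2440807*(-66219) = 161627798733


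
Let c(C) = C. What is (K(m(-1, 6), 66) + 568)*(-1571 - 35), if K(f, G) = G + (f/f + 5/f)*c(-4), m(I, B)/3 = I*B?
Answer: -9122080/9 ≈ -1.0136e+6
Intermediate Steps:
m(I, B) = 3*B*I (m(I, B) = 3*(I*B) = 3*(B*I) = 3*B*I)
K(f, G) = -4 + G - 20/f (K(f, G) = G + (f/f + 5/f)*(-4) = G + (1 + 5/f)*(-4) = G + (-4 - 20/f) = -4 + G - 20/f)
(K(m(-1, 6), 66) + 568)*(-1571 - 35) = ((-4 + 66 - 20/(3*6*(-1))) + 568)*(-1571 - 35) = ((-4 + 66 - 20/(-18)) + 568)*(-1606) = ((-4 + 66 - 20*(-1/18)) + 568)*(-1606) = ((-4 + 66 + 10/9) + 568)*(-1606) = (568/9 + 568)*(-1606) = (5680/9)*(-1606) = -9122080/9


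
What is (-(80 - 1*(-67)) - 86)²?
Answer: 54289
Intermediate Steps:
(-(80 - 1*(-67)) - 86)² = (-(80 + 67) - 86)² = (-1*147 - 86)² = (-147 - 86)² = (-233)² = 54289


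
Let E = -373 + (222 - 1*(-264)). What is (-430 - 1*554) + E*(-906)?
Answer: -103362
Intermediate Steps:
E = 113 (E = -373 + (222 + 264) = -373 + 486 = 113)
(-430 - 1*554) + E*(-906) = (-430 - 1*554) + 113*(-906) = (-430 - 554) - 102378 = -984 - 102378 = -103362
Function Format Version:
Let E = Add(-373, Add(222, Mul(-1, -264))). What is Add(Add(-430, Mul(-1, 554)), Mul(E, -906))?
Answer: -103362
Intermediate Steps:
E = 113 (E = Add(-373, Add(222, 264)) = Add(-373, 486) = 113)
Add(Add(-430, Mul(-1, 554)), Mul(E, -906)) = Add(Add(-430, Mul(-1, 554)), Mul(113, -906)) = Add(Add(-430, -554), -102378) = Add(-984, -102378) = -103362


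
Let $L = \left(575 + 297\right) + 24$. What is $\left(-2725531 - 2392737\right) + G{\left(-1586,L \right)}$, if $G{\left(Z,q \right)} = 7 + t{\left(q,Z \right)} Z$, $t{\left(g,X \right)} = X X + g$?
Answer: $-3995957373$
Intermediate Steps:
$L = 896$ ($L = 872 + 24 = 896$)
$t{\left(g,X \right)} = g + X^{2}$ ($t{\left(g,X \right)} = X^{2} + g = g + X^{2}$)
$G{\left(Z,q \right)} = 7 + Z \left(q + Z^{2}\right)$ ($G{\left(Z,q \right)} = 7 + \left(q + Z^{2}\right) Z = 7 + Z \left(q + Z^{2}\right)$)
$\left(-2725531 - 2392737\right) + G{\left(-1586,L \right)} = \left(-2725531 - 2392737\right) + \left(7 - 1586 \left(896 + \left(-1586\right)^{2}\right)\right) = -5118268 + \left(7 - 1586 \left(896 + 2515396\right)\right) = -5118268 + \left(7 - 3990839112\right) = -5118268 - 3990839105 = -3995957373$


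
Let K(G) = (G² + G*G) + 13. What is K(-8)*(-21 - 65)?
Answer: -12126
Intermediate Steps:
K(G) = 13 + 2*G² (K(G) = (G² + G²) + 13 = 2*G² + 13 = 13 + 2*G²)
K(-8)*(-21 - 65) = (13 + 2*(-8)²)*(-21 - 65) = (13 + 2*64)*(-86) = (13 + 128)*(-86) = 141*(-86) = -12126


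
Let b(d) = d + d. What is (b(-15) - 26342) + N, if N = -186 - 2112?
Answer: -28670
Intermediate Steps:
b(d) = 2*d
N = -2298
(b(-15) - 26342) + N = (2*(-15) - 26342) - 2298 = (-30 - 26342) - 2298 = -26372 - 2298 = -28670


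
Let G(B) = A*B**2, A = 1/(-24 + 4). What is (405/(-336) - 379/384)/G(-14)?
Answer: 29465/131712 ≈ 0.22371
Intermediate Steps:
A = -1/20 (A = 1/(-20) = -1/20 ≈ -0.050000)
G(B) = -B**2/20
(405/(-336) - 379/384)/G(-14) = (405/(-336) - 379/384)/((-1/20*(-14)**2)) = (405*(-1/336) - 379*1/384)/((-1/20*196)) = (-135/112 - 379/384)/(-49/5) = -5893/2688*(-5/49) = 29465/131712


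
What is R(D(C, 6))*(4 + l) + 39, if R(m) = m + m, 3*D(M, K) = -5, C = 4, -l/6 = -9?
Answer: -463/3 ≈ -154.33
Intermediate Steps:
l = 54 (l = -6*(-9) = 54)
D(M, K) = -5/3 (D(M, K) = (⅓)*(-5) = -5/3)
R(m) = 2*m
R(D(C, 6))*(4 + l) + 39 = (2*(-5/3))*(4 + 54) + 39 = -10/3*58 + 39 = -580/3 + 39 = -463/3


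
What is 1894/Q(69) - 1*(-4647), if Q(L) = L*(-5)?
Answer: 1601321/345 ≈ 4641.5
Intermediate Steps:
Q(L) = -5*L
1894/Q(69) - 1*(-4647) = 1894/((-5*69)) - 1*(-4647) = 1894/(-345) + 4647 = 1894*(-1/345) + 4647 = -1894/345 + 4647 = 1601321/345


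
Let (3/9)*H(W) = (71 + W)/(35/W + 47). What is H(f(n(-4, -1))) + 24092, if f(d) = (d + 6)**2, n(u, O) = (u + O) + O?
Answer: 24092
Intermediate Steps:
n(u, O) = u + 2*O (n(u, O) = (O + u) + O = u + 2*O)
f(d) = (6 + d)**2
H(W) = 3*(71 + W)/(47 + 35/W) (H(W) = 3*((71 + W)/(35/W + 47)) = 3*((71 + W)/(47 + 35/W)) = 3*(71 + W)/(47 + 35/W))
H(f(n(-4, -1))) + 24092 = 3*(6 + (-4 + 2*(-1)))**2*(71 + (6 + (-4 + 2*(-1)))**2)/(35 + 47*(6 + (-4 + 2*(-1)))**2) + 24092 = 3*(6 + (-4 - 2))**2*(71 + (6 + (-4 - 2))**2)/(35 + 47*(6 + (-4 - 2))**2) + 24092 = 3*(6 - 6)**2*(71 + (6 - 6)**2)/(35 + 47*(6 - 6)**2) + 24092 = 3*0**2*(71 + 0**2)/(35 + 47*0**2) + 24092 = 3*0*(71 + 0)/(35 + 47*0) + 24092 = 3*0*71/(35 + 0) + 24092 = 3*0*71/35 + 24092 = 3*0*(1/35)*71 + 24092 = 0 + 24092 = 24092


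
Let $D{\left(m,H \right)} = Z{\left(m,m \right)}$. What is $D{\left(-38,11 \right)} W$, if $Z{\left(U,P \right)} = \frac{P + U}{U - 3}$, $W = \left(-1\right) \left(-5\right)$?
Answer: $\frac{380}{41} \approx 9.2683$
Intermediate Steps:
$W = 5$
$Z{\left(U,P \right)} = \frac{P + U}{-3 + U}$
$D{\left(m,H \right)} = \frac{2 m}{-3 + m}$ ($D{\left(m,H \right)} = \frac{m + m}{-3 + m} = \frac{2 m}{-3 + m}$)
$D{\left(-38,11 \right)} W = 2 \left(-38\right) \frac{1}{-3 - 38} \cdot 5 = 2 \left(-38\right) \frac{1}{-41} \cdot 5 = 2 \left(-38\right) \left(- \frac{1}{41}\right) 5 = \frac{76}{41} \cdot 5 = \frac{380}{41}$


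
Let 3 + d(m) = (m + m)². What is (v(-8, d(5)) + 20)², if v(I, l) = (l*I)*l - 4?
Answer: 5663465536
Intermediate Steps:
d(m) = -3 + 4*m² (d(m) = -3 + (m + m)² = -3 + (2*m)² = -3 + 4*m²)
v(I, l) = -4 + I*l² (v(I, l) = (I*l)*l - 4 = I*l² - 4 = -4 + I*l²)
(v(-8, d(5)) + 20)² = ((-4 - 8*(-3 + 4*5²)²) + 20)² = ((-4 - 8*(-3 + 4*25)²) + 20)² = ((-4 - 8*(-3 + 100)²) + 20)² = ((-4 - 8*97²) + 20)² = ((-4 - 8*9409) + 20)² = ((-4 - 75272) + 20)² = (-75276 + 20)² = (-75256)² = 5663465536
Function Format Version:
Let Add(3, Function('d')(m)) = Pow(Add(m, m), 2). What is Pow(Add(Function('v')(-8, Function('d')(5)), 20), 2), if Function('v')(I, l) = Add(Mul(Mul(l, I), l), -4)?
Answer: 5663465536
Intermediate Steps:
Function('d')(m) = Add(-3, Mul(4, Pow(m, 2))) (Function('d')(m) = Add(-3, Pow(Add(m, m), 2)) = Add(-3, Pow(Mul(2, m), 2)) = Add(-3, Mul(4, Pow(m, 2))))
Function('v')(I, l) = Add(-4, Mul(I, Pow(l, 2))) (Function('v')(I, l) = Add(Mul(Mul(I, l), l), -4) = Add(Mul(I, Pow(l, 2)), -4) = Add(-4, Mul(I, Pow(l, 2))))
Pow(Add(Function('v')(-8, Function('d')(5)), 20), 2) = Pow(Add(Add(-4, Mul(-8, Pow(Add(-3, Mul(4, Pow(5, 2))), 2))), 20), 2) = Pow(Add(Add(-4, Mul(-8, Pow(Add(-3, Mul(4, 25)), 2))), 20), 2) = Pow(Add(Add(-4, Mul(-8, Pow(Add(-3, 100), 2))), 20), 2) = Pow(Add(Add(-4, Mul(-8, Pow(97, 2))), 20), 2) = Pow(Add(Add(-4, Mul(-8, 9409)), 20), 2) = Pow(Add(Add(-4, -75272), 20), 2) = Pow(Add(-75276, 20), 2) = Pow(-75256, 2) = 5663465536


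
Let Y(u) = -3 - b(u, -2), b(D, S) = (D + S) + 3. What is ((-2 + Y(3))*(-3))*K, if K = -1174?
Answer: -31698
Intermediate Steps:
b(D, S) = 3 + D + S
Y(u) = -4 - u (Y(u) = -3 - (3 + u - 2) = -3 - (1 + u) = -3 + (-1 - u) = -4 - u)
((-2 + Y(3))*(-3))*K = ((-2 + (-4 - 1*3))*(-3))*(-1174) = ((-2 + (-4 - 3))*(-3))*(-1174) = ((-2 - 7)*(-3))*(-1174) = -9*(-3)*(-1174) = 27*(-1174) = -31698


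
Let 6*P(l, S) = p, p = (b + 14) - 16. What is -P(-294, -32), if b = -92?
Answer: 47/3 ≈ 15.667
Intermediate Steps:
p = -94 (p = (-92 + 14) - 16 = -78 - 16 = -94)
P(l, S) = -47/3 (P(l, S) = (⅙)*(-94) = -47/3)
-P(-294, -32) = -1*(-47/3) = 47/3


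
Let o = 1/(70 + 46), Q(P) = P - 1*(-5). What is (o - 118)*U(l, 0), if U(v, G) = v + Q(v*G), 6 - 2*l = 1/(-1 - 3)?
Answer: -889655/928 ≈ -958.68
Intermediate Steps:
Q(P) = 5 + P (Q(P) = P + 5 = 5 + P)
l = 25/8 (l = 3 - 1/(2*(-1 - 3)) = 3 - ½/(-4) = 3 - ½*(-¼) = 3 + ⅛ = 25/8 ≈ 3.1250)
U(v, G) = 5 + v + G*v (U(v, G) = v + (5 + v*G) = v + (5 + G*v) = 5 + v + G*v)
o = 1/116 ≈ 0.0086207
(o - 118)*U(l, 0) = (1/116 - 118)*(5 + 25/8 + 0*(25/8)) = -13687*(5 + 25/8 + 0)/116 = -13687/116*65/8 = -889655/928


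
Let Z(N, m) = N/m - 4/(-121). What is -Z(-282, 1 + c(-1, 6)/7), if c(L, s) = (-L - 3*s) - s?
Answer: -119459/968 ≈ -123.41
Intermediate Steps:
c(L, s) = -L - 4*s
Z(N, m) = 4/121 + N/m (Z(N, m) = N/m - 4*(-1/121) = N/m + 4/121 = 4/121 + N/m)
-Z(-282, 1 + c(-1, 6)/7) = -(4/121 - 282/(1 + (-1*(-1) - 4*6)/7)) = -(4/121 - 282/(1 + (1 - 24)*(1/7))) = -(4/121 - 282/(1 - 23*1/7)) = -(4/121 - 282/(1 - 23/7)) = -(4/121 - 282/(-16/7)) = -(4/121 - 282*(-7/16)) = -(4/121 + 987/8) = -1*119459/968 = -119459/968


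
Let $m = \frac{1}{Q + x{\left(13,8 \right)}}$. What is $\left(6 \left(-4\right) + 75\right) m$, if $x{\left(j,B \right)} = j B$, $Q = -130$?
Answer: $- \frac{51}{26} \approx -1.9615$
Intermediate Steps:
$x{\left(j,B \right)} = B j$
$m = - \frac{1}{26}$ ($m = \frac{1}{-130 + 8 \cdot 13} = \frac{1}{-130 + 104} = \frac{1}{-26} = - \frac{1}{26} \approx -0.038462$)
$\left(6 \left(-4\right) + 75\right) m = \left(6 \left(-4\right) + 75\right) \left(- \frac{1}{26}\right) = \left(-24 + 75\right) \left(- \frac{1}{26}\right) = 51 \left(- \frac{1}{26}\right) = - \frac{51}{26}$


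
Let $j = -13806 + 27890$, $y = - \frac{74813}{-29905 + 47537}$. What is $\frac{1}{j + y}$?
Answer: $\frac{17632}{248254275} \approx 7.1024 \cdot 10^{-5}$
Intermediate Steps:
$y = - \frac{74813}{17632} \approx -4.243$
$j = 14084$
$\frac{1}{j + y} = \frac{1}{14084 - \frac{74813}{17632}} = \frac{1}{\frac{248254275}{17632}} = \frac{17632}{248254275}$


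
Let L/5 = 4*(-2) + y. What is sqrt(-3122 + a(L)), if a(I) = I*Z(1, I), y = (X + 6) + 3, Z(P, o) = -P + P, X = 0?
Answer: I*sqrt(3122) ≈ 55.875*I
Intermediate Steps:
Z(P, o) = 0
y = 9 (y = (0 + 6) + 3 = 6 + 3 = 9)
L = 5 (L = 5*(4*(-2) + 9) = 5*(-8 + 9) = 5*1 = 5)
a(I) = 0 (a(I) = I*0 = 0)
sqrt(-3122 + a(L)) = sqrt(-3122 + 0) = sqrt(-3122) = I*sqrt(3122)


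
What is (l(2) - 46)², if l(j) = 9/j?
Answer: 6889/4 ≈ 1722.3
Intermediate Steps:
(l(2) - 46)² = (9/2 - 46)² = (-83/2)² = 6889/4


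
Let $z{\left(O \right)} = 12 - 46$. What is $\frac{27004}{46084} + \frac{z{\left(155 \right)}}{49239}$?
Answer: $\frac{332020775}{567282519} \approx 0.58528$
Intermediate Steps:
$z{\left(O \right)} = -34$
$\frac{27004}{46084} + \frac{z{\left(155 \right)}}{49239} = \frac{27004}{46084} - \frac{34}{49239} = 27004 \cdot \frac{1}{46084} - \frac{34}{49239} = \frac{6751}{11521} - \frac{34}{49239} = \frac{332020775}{567282519}$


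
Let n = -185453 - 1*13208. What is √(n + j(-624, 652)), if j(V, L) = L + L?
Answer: I*√197357 ≈ 444.25*I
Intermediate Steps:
n = -198661 (n = -185453 - 13208 = -198661)
j(V, L) = 2*L
√(n + j(-624, 652)) = √(-198661 + 2*652) = √(-198661 + 1304) = √(-197357) = I*√197357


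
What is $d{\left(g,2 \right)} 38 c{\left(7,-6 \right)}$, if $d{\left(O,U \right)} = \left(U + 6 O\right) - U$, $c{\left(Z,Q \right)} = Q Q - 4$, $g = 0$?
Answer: $0$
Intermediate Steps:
$c{\left(Z,Q \right)} = -4 + Q^{2}$ ($c{\left(Z,Q \right)} = Q^{2} - 4 = -4 + Q^{2}$)
$d{\left(O,U \right)} = 6 O$
$d{\left(g,2 \right)} 38 c{\left(7,-6 \right)} = 6 \cdot 0 \cdot 38 \left(-4 + \left(-6\right)^{2}\right) = 0 \cdot 38 \left(-4 + 36\right) = 0 \cdot 32 = 0$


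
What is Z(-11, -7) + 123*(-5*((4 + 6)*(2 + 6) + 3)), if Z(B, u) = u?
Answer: -51052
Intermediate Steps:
Z(-11, -7) + 123*(-5*((4 + 6)*(2 + 6) + 3)) = -7 + 123*(-5*((4 + 6)*(2 + 6) + 3)) = -7 + 123*(-5*(10*8 + 3)) = -7 + 123*(-5*(80 + 3)) = -7 + 123*(-5*83) = -7 + 123*(-415) = -7 - 51045 = -51052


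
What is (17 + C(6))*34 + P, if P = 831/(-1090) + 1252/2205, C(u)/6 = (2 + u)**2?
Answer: 1310726785/96138 ≈ 13634.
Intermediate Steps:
C(u) = 6*(2 + u)**2
P = -18707/96138 (P = 831*(-1/1090) + 1252*(1/2205) = -831/1090 + 1252/2205 = -18707/96138 ≈ -0.19458)
(17 + C(6))*34 + P = (17 + 6*(2 + 6)**2)*34 - 18707/96138 = (17 + 6*8**2)*34 - 18707/96138 = (17 + 6*64)*34 - 18707/96138 = (17 + 384)*34 - 18707/96138 = 401*34 - 18707/96138 = 13634 - 18707/96138 = 1310726785/96138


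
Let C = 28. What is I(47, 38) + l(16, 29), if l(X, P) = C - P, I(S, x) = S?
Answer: 46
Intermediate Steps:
l(X, P) = 28 - P
I(47, 38) + l(16, 29) = 47 + (28 - 1*29) = 47 + (28 - 29) = 47 - 1 = 46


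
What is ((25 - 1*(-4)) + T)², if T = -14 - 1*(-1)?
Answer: 256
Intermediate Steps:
T = -13 (T = -14 + 1 = -13)
((25 - 1*(-4)) + T)² = ((25 - 1*(-4)) - 13)² = ((25 + 4) - 13)² = (29 - 13)² = 16² = 256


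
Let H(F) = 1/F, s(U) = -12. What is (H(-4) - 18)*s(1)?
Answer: 219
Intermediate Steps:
(H(-4) - 18)*s(1) = (1/(-4) - 18)*(-12) = (-1/4 - 18)*(-12) = -73/4*(-12) = 219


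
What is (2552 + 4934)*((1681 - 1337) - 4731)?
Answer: -32841082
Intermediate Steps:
(2552 + 4934)*((1681 - 1337) - 4731) = 7486*(344 - 4731) = 7486*(-4387) = -32841082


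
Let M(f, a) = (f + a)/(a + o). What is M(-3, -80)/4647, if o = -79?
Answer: 83/738873 ≈ 0.00011233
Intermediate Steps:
M(f, a) = (a + f)/(-79 + a) (M(f, a) = (f + a)/(a - 79) = (a + f)/(-79 + a))
M(-3, -80)/4647 = ((-80 - 3)/(-79 - 80))/4647 = (-83/(-159))*(1/4647) = -1/159*(-83)*(1/4647) = (83/159)*(1/4647) = 83/738873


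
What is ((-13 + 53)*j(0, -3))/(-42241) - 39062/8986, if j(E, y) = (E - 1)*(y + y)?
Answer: -826087291/189788813 ≈ -4.3527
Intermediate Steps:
j(E, y) = 2*y*(-1 + E) (j(E, y) = (-1 + E)*(2*y) = 2*y*(-1 + E))
((-13 + 53)*j(0, -3))/(-42241) - 39062/8986 = ((-13 + 53)*(2*(-3)*(-1 + 0)))/(-42241) - 39062/8986 = (40*(2*(-3)*(-1)))*(-1/42241) - 39062*1/8986 = (40*6)*(-1/42241) - 19531/4493 = 240*(-1/42241) - 19531/4493 = -240/42241 - 19531/4493 = -826087291/189788813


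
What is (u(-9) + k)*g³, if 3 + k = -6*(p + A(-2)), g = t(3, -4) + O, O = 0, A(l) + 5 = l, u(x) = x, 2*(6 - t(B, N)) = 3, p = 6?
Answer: -2187/4 ≈ -546.75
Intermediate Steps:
t(B, N) = 9/2 (t(B, N) = 6 - ½*3 = 6 - 3/2 = 9/2)
A(l) = -5 + l
g = 9/2 (g = 9/2 + 0 = 9/2 ≈ 4.5000)
k = 3 (k = -3 - 6*(6 + (-5 - 2)) = -3 - 6*(6 - 7) = -3 - 6*(-1) = -3 + 6 = 3)
(u(-9) + k)*g³ = (-9 + 3)*(9/2)³ = -6*729/8 = -2187/4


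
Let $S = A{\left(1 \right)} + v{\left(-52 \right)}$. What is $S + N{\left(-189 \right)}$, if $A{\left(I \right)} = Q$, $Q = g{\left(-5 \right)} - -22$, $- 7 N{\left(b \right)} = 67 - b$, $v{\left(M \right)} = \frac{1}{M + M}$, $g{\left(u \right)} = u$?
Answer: $- \frac{14255}{728} \approx -19.581$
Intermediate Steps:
$v{\left(M \right)} = \frac{1}{2 M}$
$N{\left(b \right)} = - \frac{67}{7} + \frac{b}{7}$ ($N{\left(b \right)} = - \frac{67 - b}{7} = - \frac{67}{7} + \frac{b}{7}$)
$Q = 17$ ($Q = -5 - -22 = -5 + 22 = 17$)
$A{\left(I \right)} = 17$
$S = \frac{1767}{104}$ ($S = 17 + \frac{1}{2 \left(-52\right)} = 17 + \frac{1}{2} \left(- \frac{1}{52}\right) = 17 - \frac{1}{104} = \frac{1767}{104} \approx 16.99$)
$S + N{\left(-189 \right)} = \frac{1767}{104} + \left(- \frac{67}{7} + \frac{1}{7} \left(-189\right)\right) = \frac{1767}{104} - \frac{256}{7} = - \frac{14255}{728}$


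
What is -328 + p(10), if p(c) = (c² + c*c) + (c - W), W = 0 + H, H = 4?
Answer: -122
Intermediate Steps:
W = 4 (W = 0 + 4 = 4)
p(c) = -4 + c + 2*c² (p(c) = (c² + c*c) + (c - 1*4) = (c² + c²) + (c - 4) = 2*c² + (-4 + c) = -4 + c + 2*c²)
-328 + p(10) = -328 + (-4 + 10 + 2*10²) = -328 + (-4 + 10 + 2*100) = -328 + (-4 + 10 + 200) = -328 + 206 = -122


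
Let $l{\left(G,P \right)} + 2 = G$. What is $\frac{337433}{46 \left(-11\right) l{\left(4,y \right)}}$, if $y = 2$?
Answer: $- \frac{14671}{44} \approx -333.43$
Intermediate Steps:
$l{\left(G,P \right)} = -2 + G$
$\frac{337433}{46 \left(-11\right) l{\left(4,y \right)}} = \frac{337433}{46 \left(-11\right) \left(-2 + 4\right)} = \frac{337433}{\left(-506\right) 2} = \frac{337433}{-1012} = 337433 \left(- \frac{1}{1012}\right) = - \frac{14671}{44}$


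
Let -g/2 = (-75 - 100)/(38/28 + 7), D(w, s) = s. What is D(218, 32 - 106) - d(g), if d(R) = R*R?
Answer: -25022986/13689 ≈ -1828.0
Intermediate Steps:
g = 4900/117 (g = -2*(-75 - 100)/(38/28 + 7) = -(-350)/(38*(1/28) + 7) = -(-350)/(19/14 + 7) = -(-350)/117/14 = -(-350)*14/117 = -2*(-2450/117) = 4900/117 ≈ 41.880)
d(R) = R²
D(218, 32 - 106) - d(g) = (32 - 106) - (4900/117)² = -74 - 1*24010000/13689 = -74 - 24010000/13689 = -25022986/13689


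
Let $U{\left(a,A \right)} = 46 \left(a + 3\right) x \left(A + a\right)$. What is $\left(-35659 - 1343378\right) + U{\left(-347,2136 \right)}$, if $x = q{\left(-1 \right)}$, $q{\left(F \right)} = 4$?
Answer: $-114615581$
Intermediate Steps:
$x = 4$
$U{\left(a,A \right)} = 46 \left(3 + a\right) \left(4 A + 4 a\right)$ ($U{\left(a,A \right)} = 46 \left(a + 3\right) 4 \left(A + a\right) = 46 \left(3 + a\right) \left(4 A + 4 a\right)$)
$\left(-35659 - 1343378\right) + U{\left(-347,2136 \right)} = \left(-35659 - 1343378\right) + \left(184 \left(-347\right)^{2} + 552 \cdot 2136 + 552 \left(-347\right) + 184 \cdot 2136 \left(-347\right)\right) = -1379037 + \left(184 \cdot 120409 + 1179072 - 191544 - 136379328\right) = -1379037 + \left(22155256 + 1179072 - 191544 - 136379328\right) = -1379037 - 113236544 = -114615581$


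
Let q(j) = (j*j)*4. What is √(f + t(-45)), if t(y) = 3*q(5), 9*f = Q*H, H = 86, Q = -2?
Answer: 4*√158/3 ≈ 16.760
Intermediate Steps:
q(j) = 4*j² (q(j) = j²*4 = 4*j²)
f = -172/9 (f = (-2*86)/9 = (⅑)*(-172) = -172/9 ≈ -19.111)
t(y) = 300 (t(y) = 3*(4*5²) = 3*(4*25) = 3*100 = 300)
√(f + t(-45)) = √(-172/9 + 300) = √(2528/9) = 4*√158/3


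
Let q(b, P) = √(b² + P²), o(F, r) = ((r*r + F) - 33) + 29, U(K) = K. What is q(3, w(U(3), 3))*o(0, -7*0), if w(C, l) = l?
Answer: -12*√2 ≈ -16.971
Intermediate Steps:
o(F, r) = -4 + F + r² (o(F, r) = ((r² + F) - 33) + 29 = ((F + r²) - 33) + 29 = (-33 + F + r²) + 29 = -4 + F + r²)
q(b, P) = √(P² + b²)
q(3, w(U(3), 3))*o(0, -7*0) = √(3² + 3²)*(-4 + 0 + (-7*0)²) = √(9 + 9)*(-4 + 0 + 0²) = √18*(-4 + 0 + 0) = (3*√2)*(-4) = -12*√2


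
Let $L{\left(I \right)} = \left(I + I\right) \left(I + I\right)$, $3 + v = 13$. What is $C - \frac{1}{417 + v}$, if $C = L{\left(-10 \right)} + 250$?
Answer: $\frac{277549}{427} \approx 650.0$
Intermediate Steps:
$v = 10$ ($v = -3 + 13 = 10$)
$L{\left(I \right)} = 4 I^{2}$ ($L{\left(I \right)} = 2 I 2 I = 4 I^{2}$)
$C = 650$ ($C = 4 \left(-10\right)^{2} + 250 = 4 \cdot 100 + 250 = 400 + 250 = 650$)
$C - \frac{1}{417 + v} = 650 - \frac{1}{417 + 10} = 650 - \frac{1}{427} = \frac{277549}{427}$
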